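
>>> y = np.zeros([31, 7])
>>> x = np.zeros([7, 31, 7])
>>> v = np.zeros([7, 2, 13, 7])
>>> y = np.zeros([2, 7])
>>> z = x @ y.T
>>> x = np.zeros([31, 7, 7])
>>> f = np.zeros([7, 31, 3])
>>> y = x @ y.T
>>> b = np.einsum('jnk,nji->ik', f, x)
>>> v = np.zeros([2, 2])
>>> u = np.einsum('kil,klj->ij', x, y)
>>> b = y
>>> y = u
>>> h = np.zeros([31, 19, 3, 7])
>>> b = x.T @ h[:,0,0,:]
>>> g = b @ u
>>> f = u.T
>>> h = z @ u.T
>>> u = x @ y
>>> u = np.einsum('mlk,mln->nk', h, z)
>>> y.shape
(7, 2)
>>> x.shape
(31, 7, 7)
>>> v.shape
(2, 2)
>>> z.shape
(7, 31, 2)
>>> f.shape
(2, 7)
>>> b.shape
(7, 7, 7)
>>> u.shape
(2, 7)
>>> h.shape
(7, 31, 7)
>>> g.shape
(7, 7, 2)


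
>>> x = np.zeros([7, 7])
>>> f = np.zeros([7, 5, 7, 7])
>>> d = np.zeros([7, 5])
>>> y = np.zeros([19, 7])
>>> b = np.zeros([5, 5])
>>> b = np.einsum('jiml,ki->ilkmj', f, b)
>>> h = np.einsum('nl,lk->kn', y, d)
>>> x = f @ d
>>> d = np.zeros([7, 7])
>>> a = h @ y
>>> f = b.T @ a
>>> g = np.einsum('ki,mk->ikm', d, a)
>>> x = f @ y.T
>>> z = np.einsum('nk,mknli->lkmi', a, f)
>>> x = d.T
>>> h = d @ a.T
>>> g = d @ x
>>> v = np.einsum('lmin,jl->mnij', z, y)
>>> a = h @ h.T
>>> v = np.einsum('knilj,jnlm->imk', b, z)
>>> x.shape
(7, 7)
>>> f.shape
(7, 7, 5, 7, 7)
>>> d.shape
(7, 7)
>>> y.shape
(19, 7)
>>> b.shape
(5, 7, 5, 7, 7)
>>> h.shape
(7, 5)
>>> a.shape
(7, 7)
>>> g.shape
(7, 7)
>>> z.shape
(7, 7, 7, 7)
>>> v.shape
(5, 7, 5)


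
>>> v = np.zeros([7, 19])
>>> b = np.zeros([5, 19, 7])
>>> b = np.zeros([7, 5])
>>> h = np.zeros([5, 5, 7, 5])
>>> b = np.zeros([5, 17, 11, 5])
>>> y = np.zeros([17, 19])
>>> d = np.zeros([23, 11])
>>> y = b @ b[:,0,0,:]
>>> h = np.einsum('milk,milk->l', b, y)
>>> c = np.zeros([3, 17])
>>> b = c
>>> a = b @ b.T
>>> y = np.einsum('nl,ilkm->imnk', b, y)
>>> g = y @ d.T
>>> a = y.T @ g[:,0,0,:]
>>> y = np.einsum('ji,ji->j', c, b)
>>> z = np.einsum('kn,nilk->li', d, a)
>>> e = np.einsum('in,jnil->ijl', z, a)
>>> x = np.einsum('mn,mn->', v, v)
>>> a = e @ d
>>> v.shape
(7, 19)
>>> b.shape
(3, 17)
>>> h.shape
(11,)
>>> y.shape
(3,)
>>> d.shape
(23, 11)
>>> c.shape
(3, 17)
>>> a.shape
(5, 11, 11)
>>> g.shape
(5, 5, 3, 23)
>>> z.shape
(5, 3)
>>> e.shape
(5, 11, 23)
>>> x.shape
()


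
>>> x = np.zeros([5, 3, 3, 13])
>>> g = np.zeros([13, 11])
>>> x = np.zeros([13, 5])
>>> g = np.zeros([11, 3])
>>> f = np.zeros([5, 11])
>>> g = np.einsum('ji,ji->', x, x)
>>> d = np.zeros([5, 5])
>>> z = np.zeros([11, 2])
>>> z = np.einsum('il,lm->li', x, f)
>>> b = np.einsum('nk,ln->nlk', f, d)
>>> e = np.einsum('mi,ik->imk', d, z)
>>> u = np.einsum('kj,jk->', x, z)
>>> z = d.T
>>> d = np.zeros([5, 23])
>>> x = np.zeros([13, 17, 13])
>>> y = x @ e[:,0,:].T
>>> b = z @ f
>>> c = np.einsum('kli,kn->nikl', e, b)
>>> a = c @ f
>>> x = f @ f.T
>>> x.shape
(5, 5)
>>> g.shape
()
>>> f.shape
(5, 11)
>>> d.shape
(5, 23)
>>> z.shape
(5, 5)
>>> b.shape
(5, 11)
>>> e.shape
(5, 5, 13)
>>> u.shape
()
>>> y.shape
(13, 17, 5)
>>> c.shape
(11, 13, 5, 5)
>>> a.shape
(11, 13, 5, 11)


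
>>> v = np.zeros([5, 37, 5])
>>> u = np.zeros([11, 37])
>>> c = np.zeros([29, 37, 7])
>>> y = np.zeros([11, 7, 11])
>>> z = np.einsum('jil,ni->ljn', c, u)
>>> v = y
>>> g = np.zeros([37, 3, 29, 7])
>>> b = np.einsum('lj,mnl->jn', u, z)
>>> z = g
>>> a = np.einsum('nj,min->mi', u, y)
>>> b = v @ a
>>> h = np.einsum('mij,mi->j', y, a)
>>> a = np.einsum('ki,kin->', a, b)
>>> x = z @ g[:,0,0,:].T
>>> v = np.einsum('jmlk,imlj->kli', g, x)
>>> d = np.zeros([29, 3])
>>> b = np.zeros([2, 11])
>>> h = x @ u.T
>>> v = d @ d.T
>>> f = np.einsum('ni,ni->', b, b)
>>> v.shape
(29, 29)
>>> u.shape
(11, 37)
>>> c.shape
(29, 37, 7)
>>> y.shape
(11, 7, 11)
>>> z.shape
(37, 3, 29, 7)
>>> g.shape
(37, 3, 29, 7)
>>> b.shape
(2, 11)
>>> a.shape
()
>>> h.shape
(37, 3, 29, 11)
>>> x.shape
(37, 3, 29, 37)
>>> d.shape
(29, 3)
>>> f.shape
()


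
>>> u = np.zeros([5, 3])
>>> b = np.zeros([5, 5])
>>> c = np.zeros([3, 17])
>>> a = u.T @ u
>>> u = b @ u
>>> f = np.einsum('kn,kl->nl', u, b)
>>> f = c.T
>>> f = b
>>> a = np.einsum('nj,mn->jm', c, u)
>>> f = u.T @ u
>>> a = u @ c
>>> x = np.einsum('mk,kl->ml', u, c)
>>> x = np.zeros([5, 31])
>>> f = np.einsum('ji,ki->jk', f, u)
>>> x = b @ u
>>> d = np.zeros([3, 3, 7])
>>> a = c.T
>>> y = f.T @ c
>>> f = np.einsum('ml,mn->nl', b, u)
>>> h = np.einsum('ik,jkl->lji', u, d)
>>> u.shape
(5, 3)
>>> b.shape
(5, 5)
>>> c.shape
(3, 17)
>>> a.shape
(17, 3)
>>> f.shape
(3, 5)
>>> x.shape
(5, 3)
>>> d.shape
(3, 3, 7)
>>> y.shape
(5, 17)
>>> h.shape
(7, 3, 5)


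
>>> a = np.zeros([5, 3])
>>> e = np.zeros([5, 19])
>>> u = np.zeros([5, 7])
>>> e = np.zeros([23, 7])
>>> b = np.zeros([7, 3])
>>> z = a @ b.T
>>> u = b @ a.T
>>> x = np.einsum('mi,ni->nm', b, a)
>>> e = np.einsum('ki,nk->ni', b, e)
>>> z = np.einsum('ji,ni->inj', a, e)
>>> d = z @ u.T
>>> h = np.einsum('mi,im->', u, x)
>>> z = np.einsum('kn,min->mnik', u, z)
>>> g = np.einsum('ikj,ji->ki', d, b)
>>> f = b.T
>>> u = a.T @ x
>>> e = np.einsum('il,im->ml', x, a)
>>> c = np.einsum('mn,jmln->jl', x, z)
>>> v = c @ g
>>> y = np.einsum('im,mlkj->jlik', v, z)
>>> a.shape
(5, 3)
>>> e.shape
(3, 7)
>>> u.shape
(3, 7)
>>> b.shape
(7, 3)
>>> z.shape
(3, 5, 23, 7)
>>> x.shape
(5, 7)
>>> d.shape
(3, 23, 7)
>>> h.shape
()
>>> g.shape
(23, 3)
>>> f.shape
(3, 7)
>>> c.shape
(3, 23)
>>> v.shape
(3, 3)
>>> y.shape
(7, 5, 3, 23)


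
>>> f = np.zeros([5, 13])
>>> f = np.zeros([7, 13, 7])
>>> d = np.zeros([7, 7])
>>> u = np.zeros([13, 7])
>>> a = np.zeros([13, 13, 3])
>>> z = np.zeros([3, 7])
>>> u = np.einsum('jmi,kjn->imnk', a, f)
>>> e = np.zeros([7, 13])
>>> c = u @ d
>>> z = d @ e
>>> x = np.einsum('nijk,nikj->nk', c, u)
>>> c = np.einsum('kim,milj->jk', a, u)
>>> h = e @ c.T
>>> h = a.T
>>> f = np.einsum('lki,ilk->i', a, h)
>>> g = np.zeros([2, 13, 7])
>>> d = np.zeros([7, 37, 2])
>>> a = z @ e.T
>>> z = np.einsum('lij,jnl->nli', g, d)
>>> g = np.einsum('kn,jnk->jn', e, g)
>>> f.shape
(3,)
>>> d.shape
(7, 37, 2)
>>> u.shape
(3, 13, 7, 7)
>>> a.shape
(7, 7)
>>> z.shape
(37, 2, 13)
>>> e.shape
(7, 13)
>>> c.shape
(7, 13)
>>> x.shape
(3, 7)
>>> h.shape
(3, 13, 13)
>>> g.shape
(2, 13)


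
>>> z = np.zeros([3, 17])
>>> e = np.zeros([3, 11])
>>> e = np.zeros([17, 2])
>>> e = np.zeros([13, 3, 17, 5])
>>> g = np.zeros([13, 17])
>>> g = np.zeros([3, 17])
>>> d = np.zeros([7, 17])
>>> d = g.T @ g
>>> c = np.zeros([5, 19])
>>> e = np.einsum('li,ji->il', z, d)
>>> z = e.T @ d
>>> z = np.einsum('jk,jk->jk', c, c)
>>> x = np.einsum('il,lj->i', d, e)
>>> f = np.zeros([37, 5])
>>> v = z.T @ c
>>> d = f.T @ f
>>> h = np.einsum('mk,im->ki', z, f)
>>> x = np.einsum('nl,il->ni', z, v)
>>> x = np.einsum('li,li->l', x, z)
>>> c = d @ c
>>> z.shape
(5, 19)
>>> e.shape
(17, 3)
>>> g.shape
(3, 17)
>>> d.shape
(5, 5)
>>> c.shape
(5, 19)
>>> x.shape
(5,)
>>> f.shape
(37, 5)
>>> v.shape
(19, 19)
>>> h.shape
(19, 37)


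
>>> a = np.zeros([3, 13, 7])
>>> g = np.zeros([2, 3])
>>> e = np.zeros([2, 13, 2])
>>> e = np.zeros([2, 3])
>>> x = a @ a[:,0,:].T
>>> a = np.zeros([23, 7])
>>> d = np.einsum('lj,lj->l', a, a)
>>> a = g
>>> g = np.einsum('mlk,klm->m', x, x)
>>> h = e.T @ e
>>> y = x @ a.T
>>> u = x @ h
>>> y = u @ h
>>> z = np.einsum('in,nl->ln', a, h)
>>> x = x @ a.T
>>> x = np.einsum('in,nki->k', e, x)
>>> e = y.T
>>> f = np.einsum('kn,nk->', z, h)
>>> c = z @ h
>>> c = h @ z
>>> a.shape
(2, 3)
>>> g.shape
(3,)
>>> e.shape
(3, 13, 3)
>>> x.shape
(13,)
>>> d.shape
(23,)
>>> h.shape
(3, 3)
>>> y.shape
(3, 13, 3)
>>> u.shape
(3, 13, 3)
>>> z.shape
(3, 3)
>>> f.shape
()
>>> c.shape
(3, 3)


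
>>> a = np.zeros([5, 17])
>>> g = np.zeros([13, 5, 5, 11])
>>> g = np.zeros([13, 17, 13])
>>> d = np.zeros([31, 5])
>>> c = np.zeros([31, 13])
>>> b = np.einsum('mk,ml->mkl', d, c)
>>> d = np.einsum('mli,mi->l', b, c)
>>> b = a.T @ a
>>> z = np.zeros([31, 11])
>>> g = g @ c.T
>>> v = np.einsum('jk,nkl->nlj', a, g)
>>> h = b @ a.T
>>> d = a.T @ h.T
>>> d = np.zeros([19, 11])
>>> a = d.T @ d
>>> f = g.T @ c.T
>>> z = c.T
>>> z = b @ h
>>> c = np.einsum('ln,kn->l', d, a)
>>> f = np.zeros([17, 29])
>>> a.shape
(11, 11)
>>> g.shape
(13, 17, 31)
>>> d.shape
(19, 11)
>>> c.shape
(19,)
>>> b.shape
(17, 17)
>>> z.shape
(17, 5)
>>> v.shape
(13, 31, 5)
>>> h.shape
(17, 5)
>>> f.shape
(17, 29)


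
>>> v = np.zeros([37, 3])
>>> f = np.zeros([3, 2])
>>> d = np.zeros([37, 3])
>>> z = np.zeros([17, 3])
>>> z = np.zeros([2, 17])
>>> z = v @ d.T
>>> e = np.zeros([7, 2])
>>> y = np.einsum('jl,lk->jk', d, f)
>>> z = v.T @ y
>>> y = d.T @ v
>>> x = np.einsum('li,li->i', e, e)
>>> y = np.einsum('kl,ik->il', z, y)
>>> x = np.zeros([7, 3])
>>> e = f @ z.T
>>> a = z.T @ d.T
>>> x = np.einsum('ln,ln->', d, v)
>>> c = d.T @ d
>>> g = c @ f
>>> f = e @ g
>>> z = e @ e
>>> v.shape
(37, 3)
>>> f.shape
(3, 2)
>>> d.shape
(37, 3)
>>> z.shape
(3, 3)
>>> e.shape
(3, 3)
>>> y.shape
(3, 2)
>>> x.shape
()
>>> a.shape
(2, 37)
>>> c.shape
(3, 3)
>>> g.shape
(3, 2)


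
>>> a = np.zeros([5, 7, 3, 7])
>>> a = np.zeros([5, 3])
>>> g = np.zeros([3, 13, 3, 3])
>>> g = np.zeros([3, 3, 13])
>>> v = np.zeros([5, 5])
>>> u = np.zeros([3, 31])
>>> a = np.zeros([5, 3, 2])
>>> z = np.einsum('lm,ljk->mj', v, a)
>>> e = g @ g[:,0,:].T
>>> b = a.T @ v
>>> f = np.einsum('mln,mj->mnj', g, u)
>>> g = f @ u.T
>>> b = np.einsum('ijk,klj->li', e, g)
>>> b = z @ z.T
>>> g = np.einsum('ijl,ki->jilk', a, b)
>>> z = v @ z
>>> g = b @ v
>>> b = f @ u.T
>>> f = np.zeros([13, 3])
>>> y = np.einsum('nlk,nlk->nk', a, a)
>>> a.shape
(5, 3, 2)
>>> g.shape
(5, 5)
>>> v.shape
(5, 5)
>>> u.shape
(3, 31)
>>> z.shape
(5, 3)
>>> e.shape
(3, 3, 3)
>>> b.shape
(3, 13, 3)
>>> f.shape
(13, 3)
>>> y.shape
(5, 2)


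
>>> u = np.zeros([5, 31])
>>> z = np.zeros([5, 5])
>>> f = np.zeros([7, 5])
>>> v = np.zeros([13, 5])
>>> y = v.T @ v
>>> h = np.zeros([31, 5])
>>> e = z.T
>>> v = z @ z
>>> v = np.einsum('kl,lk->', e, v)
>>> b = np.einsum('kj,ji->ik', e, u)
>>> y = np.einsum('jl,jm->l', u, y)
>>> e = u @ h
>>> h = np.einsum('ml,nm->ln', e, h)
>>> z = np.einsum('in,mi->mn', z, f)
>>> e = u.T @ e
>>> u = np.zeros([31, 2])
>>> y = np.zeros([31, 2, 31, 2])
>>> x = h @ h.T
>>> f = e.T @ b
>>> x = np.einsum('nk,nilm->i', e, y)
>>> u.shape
(31, 2)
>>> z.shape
(7, 5)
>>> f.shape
(5, 5)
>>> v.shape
()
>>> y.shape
(31, 2, 31, 2)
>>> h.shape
(5, 31)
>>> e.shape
(31, 5)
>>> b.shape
(31, 5)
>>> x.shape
(2,)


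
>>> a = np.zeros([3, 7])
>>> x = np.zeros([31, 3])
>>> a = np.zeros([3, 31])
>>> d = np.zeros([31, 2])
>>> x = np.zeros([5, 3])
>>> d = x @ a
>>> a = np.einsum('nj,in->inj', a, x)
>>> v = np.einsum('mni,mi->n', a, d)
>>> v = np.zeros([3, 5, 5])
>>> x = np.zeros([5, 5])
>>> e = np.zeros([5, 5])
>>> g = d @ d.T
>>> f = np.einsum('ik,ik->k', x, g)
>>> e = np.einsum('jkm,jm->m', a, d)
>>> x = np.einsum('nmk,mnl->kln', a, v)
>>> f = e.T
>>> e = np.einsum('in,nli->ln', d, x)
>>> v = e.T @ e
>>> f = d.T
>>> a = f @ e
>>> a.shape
(31, 31)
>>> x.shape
(31, 5, 5)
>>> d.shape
(5, 31)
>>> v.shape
(31, 31)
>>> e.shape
(5, 31)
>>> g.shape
(5, 5)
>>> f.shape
(31, 5)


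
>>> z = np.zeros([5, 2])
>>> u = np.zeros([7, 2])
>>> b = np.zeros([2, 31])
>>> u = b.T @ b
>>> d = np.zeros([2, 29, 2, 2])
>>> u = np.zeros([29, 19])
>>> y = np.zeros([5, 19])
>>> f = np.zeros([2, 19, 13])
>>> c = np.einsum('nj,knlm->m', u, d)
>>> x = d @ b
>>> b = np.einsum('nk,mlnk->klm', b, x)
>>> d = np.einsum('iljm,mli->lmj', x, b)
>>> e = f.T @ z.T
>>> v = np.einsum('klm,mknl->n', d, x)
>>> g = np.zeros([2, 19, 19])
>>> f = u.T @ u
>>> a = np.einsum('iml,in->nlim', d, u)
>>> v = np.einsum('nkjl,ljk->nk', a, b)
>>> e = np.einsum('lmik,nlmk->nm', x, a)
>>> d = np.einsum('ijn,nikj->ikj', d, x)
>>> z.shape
(5, 2)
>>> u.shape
(29, 19)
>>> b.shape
(31, 29, 2)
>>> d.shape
(29, 2, 31)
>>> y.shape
(5, 19)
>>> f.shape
(19, 19)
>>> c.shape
(2,)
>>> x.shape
(2, 29, 2, 31)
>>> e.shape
(19, 29)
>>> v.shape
(19, 2)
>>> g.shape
(2, 19, 19)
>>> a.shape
(19, 2, 29, 31)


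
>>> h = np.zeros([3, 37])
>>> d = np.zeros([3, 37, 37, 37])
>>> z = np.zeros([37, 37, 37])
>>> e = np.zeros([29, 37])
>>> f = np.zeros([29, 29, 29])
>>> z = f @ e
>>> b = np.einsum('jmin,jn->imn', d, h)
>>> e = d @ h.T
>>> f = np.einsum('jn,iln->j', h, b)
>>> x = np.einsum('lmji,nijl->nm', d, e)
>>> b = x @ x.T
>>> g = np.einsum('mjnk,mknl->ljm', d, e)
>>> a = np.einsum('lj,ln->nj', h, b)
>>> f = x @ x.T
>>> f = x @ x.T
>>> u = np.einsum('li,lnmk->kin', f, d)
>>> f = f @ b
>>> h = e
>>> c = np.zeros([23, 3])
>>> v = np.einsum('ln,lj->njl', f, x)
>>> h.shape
(3, 37, 37, 3)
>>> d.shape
(3, 37, 37, 37)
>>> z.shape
(29, 29, 37)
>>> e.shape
(3, 37, 37, 3)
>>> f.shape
(3, 3)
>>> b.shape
(3, 3)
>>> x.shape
(3, 37)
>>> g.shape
(3, 37, 3)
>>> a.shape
(3, 37)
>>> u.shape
(37, 3, 37)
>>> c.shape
(23, 3)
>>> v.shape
(3, 37, 3)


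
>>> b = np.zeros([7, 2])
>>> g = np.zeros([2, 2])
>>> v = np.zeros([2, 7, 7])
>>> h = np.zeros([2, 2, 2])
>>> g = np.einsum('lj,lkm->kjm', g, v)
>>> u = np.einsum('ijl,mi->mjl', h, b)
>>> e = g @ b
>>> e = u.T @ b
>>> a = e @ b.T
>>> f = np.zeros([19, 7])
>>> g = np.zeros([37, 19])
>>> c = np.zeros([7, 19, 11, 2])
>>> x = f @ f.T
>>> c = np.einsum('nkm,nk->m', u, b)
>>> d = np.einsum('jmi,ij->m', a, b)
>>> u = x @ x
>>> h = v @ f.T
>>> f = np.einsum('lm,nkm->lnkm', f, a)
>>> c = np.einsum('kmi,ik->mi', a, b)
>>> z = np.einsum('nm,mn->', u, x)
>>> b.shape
(7, 2)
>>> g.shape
(37, 19)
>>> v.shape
(2, 7, 7)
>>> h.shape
(2, 7, 19)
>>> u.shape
(19, 19)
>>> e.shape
(2, 2, 2)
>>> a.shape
(2, 2, 7)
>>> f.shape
(19, 2, 2, 7)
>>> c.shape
(2, 7)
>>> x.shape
(19, 19)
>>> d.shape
(2,)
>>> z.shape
()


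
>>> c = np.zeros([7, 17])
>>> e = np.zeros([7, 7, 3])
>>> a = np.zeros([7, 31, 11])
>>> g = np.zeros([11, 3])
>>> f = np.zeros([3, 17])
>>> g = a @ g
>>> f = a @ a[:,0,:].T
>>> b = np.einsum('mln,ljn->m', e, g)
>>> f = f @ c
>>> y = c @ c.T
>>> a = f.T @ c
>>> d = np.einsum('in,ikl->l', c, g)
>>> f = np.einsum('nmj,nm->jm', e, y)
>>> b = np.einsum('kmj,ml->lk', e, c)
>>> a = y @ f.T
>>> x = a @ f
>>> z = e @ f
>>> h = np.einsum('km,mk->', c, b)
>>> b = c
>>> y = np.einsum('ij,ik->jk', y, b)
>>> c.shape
(7, 17)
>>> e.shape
(7, 7, 3)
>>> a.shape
(7, 3)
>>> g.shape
(7, 31, 3)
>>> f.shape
(3, 7)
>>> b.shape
(7, 17)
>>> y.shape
(7, 17)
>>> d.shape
(3,)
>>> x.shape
(7, 7)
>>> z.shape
(7, 7, 7)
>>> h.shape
()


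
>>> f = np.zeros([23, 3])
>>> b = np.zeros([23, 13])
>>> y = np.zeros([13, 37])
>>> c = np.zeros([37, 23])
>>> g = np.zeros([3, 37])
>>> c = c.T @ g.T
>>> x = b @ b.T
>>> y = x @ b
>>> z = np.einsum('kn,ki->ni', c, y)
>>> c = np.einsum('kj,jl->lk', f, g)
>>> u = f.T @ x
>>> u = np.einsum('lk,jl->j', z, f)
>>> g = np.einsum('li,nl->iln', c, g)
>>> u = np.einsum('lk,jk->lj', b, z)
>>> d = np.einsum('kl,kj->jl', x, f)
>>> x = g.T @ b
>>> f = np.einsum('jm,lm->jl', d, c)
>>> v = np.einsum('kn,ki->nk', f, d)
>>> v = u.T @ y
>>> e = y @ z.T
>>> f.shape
(3, 37)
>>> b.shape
(23, 13)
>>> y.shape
(23, 13)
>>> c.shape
(37, 23)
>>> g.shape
(23, 37, 3)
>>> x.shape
(3, 37, 13)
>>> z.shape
(3, 13)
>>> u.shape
(23, 3)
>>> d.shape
(3, 23)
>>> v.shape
(3, 13)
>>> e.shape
(23, 3)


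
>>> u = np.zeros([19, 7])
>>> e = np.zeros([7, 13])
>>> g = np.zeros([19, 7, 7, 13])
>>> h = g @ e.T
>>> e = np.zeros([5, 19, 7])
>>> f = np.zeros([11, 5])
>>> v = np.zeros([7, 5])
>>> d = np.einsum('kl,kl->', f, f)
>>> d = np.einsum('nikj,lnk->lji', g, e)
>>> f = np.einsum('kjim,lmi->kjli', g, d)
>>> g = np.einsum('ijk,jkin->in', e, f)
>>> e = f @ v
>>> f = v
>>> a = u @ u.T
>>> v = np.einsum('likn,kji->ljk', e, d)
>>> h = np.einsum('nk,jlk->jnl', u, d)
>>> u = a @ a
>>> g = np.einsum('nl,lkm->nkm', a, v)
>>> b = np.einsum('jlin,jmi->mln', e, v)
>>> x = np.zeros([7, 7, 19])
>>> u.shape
(19, 19)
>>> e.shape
(19, 7, 5, 5)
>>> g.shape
(19, 13, 5)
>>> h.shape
(5, 19, 13)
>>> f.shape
(7, 5)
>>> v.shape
(19, 13, 5)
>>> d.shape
(5, 13, 7)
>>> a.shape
(19, 19)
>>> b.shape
(13, 7, 5)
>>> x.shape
(7, 7, 19)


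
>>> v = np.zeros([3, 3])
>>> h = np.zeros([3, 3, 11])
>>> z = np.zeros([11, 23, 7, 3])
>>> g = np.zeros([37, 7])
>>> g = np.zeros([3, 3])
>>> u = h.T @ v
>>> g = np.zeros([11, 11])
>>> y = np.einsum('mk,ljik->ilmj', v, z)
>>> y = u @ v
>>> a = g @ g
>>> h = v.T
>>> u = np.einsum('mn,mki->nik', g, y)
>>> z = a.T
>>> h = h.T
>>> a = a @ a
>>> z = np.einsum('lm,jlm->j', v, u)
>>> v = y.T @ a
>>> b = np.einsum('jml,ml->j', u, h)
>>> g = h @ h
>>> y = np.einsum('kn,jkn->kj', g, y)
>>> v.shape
(3, 3, 11)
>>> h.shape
(3, 3)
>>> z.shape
(11,)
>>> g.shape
(3, 3)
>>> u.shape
(11, 3, 3)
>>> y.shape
(3, 11)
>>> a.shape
(11, 11)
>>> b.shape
(11,)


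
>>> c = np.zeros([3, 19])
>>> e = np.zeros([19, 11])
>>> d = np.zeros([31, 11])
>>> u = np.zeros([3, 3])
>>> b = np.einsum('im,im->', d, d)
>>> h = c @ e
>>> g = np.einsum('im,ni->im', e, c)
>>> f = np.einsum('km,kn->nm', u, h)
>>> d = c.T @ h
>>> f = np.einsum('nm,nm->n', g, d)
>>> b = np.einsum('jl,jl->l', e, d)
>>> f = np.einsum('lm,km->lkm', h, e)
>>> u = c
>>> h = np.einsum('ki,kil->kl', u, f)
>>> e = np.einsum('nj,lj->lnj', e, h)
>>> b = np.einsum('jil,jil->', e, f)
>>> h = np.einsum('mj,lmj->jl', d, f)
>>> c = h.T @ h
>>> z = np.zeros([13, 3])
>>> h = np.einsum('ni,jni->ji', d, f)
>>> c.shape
(3, 3)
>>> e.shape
(3, 19, 11)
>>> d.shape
(19, 11)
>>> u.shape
(3, 19)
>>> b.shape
()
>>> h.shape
(3, 11)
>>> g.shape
(19, 11)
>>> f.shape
(3, 19, 11)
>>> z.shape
(13, 3)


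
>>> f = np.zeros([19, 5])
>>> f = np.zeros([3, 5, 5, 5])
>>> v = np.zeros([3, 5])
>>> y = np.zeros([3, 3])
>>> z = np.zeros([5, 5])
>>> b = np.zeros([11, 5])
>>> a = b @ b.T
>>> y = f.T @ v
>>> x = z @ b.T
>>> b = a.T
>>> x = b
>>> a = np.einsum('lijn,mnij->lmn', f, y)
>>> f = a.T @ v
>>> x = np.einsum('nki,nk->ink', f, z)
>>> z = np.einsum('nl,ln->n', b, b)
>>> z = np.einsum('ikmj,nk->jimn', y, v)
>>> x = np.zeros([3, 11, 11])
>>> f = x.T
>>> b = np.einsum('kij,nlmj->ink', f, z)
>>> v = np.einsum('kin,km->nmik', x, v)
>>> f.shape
(11, 11, 3)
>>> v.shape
(11, 5, 11, 3)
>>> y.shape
(5, 5, 5, 5)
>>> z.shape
(5, 5, 5, 3)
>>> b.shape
(11, 5, 11)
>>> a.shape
(3, 5, 5)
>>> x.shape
(3, 11, 11)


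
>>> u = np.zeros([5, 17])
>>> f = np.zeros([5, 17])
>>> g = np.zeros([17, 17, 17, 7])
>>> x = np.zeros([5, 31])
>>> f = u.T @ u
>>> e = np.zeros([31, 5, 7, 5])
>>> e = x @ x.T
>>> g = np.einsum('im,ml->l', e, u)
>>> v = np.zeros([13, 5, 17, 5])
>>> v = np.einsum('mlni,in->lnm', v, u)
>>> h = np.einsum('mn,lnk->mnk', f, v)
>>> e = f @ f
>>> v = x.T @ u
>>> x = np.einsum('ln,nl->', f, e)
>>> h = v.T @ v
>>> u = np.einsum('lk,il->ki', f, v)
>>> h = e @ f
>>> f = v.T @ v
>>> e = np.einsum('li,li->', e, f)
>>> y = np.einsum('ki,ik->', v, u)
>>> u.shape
(17, 31)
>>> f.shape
(17, 17)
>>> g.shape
(17,)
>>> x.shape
()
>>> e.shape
()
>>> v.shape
(31, 17)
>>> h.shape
(17, 17)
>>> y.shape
()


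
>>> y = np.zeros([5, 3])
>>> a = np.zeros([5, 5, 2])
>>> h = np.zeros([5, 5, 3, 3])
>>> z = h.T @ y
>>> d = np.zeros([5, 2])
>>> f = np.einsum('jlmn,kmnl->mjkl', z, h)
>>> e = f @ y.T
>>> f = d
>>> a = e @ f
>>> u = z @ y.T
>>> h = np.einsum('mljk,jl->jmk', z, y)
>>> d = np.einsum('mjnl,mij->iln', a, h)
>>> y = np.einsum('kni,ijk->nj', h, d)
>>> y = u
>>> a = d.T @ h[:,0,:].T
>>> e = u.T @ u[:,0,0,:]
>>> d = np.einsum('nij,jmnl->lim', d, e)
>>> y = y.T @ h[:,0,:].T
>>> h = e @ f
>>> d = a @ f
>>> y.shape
(5, 5, 3, 5)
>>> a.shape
(5, 2, 5)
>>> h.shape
(5, 5, 3, 2)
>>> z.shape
(3, 3, 5, 3)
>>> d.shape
(5, 2, 2)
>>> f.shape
(5, 2)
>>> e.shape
(5, 5, 3, 5)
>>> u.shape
(3, 3, 5, 5)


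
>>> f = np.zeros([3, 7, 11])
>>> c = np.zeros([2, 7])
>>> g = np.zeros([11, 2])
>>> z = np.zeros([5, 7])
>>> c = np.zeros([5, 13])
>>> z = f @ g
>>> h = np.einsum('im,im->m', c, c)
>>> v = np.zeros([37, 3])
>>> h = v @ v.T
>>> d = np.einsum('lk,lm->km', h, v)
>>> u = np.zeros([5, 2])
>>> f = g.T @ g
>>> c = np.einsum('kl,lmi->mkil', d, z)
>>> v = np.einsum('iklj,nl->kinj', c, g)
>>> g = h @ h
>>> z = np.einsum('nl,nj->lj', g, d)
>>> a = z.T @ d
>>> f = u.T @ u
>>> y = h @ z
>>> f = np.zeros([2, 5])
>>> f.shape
(2, 5)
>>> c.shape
(7, 37, 2, 3)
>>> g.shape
(37, 37)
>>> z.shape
(37, 3)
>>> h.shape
(37, 37)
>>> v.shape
(37, 7, 11, 3)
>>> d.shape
(37, 3)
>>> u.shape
(5, 2)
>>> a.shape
(3, 3)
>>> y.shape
(37, 3)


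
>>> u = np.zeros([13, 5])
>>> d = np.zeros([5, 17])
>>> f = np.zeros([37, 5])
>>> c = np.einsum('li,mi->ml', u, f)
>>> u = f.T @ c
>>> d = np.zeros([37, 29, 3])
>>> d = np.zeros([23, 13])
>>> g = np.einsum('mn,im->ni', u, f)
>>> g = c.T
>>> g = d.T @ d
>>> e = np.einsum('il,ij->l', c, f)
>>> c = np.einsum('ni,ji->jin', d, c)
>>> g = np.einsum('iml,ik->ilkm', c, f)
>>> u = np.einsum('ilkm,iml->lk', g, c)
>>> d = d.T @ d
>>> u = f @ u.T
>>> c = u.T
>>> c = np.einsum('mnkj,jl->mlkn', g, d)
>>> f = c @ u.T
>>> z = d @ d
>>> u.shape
(37, 23)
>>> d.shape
(13, 13)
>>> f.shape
(37, 13, 5, 37)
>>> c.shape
(37, 13, 5, 23)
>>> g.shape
(37, 23, 5, 13)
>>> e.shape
(13,)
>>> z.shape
(13, 13)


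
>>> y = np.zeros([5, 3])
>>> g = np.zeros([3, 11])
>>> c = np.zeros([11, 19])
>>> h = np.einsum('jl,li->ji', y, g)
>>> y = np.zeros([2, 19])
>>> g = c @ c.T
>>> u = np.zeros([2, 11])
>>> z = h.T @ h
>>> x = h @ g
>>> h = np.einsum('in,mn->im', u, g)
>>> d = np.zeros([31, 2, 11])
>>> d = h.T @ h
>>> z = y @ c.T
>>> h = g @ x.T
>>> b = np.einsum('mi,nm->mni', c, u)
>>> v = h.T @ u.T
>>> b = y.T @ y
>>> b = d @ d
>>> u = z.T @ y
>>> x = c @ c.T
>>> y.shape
(2, 19)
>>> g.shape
(11, 11)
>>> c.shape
(11, 19)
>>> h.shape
(11, 5)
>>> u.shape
(11, 19)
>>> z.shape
(2, 11)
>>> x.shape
(11, 11)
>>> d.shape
(11, 11)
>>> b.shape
(11, 11)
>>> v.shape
(5, 2)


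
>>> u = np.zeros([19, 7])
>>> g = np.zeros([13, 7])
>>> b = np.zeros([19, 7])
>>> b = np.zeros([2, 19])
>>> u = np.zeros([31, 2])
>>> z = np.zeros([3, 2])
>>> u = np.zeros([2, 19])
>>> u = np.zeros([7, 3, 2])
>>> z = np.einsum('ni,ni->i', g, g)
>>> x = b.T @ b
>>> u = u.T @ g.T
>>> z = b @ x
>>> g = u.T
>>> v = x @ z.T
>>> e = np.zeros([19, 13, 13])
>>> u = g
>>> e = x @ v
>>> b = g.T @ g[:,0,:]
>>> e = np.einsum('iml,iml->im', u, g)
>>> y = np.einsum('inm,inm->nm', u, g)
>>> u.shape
(13, 3, 2)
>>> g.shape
(13, 3, 2)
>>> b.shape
(2, 3, 2)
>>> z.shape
(2, 19)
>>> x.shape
(19, 19)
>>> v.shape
(19, 2)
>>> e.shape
(13, 3)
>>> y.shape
(3, 2)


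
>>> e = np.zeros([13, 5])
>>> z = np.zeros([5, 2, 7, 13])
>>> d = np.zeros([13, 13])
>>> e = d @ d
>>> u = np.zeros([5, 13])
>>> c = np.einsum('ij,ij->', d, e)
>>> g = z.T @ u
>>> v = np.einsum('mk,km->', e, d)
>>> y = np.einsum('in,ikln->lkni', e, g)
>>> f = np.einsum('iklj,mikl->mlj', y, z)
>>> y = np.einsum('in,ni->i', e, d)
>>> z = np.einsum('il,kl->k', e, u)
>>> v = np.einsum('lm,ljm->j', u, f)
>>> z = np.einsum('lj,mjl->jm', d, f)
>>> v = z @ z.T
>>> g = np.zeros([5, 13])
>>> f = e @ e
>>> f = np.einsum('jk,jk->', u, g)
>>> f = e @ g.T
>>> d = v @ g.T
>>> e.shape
(13, 13)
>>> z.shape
(13, 5)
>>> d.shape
(13, 5)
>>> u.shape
(5, 13)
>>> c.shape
()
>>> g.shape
(5, 13)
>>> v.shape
(13, 13)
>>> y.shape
(13,)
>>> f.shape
(13, 5)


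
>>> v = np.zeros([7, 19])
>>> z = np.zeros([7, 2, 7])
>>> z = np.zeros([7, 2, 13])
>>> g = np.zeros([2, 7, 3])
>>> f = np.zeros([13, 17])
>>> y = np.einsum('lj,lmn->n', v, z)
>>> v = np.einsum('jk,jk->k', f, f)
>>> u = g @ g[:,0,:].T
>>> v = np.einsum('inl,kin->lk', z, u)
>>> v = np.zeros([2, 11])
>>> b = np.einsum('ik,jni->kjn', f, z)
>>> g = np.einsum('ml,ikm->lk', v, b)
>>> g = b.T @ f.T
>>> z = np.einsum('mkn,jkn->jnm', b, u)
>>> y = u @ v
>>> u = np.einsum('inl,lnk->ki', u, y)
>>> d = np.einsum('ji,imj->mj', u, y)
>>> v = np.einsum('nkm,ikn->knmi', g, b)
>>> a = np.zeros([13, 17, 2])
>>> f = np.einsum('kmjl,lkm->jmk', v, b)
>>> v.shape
(7, 2, 13, 17)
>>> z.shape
(2, 2, 17)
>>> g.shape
(2, 7, 13)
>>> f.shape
(13, 2, 7)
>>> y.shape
(2, 7, 11)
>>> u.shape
(11, 2)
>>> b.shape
(17, 7, 2)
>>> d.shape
(7, 11)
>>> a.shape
(13, 17, 2)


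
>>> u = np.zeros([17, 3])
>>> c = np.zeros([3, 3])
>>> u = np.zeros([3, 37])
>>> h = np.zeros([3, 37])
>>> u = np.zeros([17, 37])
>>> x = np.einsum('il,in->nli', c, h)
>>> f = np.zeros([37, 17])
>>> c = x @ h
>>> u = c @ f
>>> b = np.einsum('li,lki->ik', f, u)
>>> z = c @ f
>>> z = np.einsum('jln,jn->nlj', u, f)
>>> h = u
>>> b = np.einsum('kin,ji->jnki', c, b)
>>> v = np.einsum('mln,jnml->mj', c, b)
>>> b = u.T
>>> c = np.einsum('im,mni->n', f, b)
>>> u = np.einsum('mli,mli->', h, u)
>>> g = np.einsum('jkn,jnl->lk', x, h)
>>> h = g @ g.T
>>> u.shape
()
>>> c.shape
(3,)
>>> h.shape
(17, 17)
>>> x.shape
(37, 3, 3)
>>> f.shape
(37, 17)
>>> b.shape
(17, 3, 37)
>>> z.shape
(17, 3, 37)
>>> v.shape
(37, 17)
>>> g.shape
(17, 3)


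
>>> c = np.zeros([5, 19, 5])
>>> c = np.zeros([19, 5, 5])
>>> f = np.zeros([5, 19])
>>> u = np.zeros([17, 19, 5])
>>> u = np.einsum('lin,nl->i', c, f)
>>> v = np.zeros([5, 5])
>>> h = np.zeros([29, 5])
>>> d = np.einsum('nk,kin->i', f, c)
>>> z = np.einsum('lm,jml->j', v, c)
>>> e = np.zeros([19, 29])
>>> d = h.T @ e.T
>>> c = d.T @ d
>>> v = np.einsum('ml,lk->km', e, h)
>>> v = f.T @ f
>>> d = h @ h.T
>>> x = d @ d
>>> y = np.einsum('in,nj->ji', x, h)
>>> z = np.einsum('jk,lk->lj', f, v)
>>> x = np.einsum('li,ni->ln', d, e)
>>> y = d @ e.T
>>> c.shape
(19, 19)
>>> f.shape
(5, 19)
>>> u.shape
(5,)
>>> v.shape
(19, 19)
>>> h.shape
(29, 5)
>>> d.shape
(29, 29)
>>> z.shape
(19, 5)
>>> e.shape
(19, 29)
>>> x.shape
(29, 19)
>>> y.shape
(29, 19)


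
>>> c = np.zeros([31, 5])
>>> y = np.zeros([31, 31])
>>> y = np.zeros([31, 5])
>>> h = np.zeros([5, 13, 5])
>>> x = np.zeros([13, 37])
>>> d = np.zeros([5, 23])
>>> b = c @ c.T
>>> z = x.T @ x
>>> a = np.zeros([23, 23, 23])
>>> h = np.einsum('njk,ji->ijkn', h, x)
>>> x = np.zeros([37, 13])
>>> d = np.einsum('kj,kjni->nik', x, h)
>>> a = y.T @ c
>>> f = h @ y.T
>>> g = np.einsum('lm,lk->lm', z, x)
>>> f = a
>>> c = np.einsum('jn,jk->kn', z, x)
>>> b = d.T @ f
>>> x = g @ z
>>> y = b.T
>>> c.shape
(13, 37)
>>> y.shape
(5, 5, 37)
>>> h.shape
(37, 13, 5, 5)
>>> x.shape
(37, 37)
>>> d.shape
(5, 5, 37)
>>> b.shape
(37, 5, 5)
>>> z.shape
(37, 37)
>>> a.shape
(5, 5)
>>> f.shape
(5, 5)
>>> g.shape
(37, 37)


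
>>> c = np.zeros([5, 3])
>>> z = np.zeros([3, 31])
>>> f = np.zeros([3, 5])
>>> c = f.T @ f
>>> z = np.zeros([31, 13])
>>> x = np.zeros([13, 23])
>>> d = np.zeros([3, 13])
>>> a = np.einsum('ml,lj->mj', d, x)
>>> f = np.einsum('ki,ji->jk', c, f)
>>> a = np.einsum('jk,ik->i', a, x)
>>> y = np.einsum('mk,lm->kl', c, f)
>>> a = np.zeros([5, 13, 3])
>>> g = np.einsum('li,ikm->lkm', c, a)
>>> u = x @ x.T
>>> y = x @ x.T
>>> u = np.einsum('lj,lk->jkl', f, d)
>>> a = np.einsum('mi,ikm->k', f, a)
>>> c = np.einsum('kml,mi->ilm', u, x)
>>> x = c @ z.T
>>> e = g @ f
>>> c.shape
(23, 3, 13)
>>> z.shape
(31, 13)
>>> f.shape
(3, 5)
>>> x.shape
(23, 3, 31)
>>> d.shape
(3, 13)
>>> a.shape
(13,)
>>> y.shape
(13, 13)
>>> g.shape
(5, 13, 3)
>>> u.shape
(5, 13, 3)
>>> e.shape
(5, 13, 5)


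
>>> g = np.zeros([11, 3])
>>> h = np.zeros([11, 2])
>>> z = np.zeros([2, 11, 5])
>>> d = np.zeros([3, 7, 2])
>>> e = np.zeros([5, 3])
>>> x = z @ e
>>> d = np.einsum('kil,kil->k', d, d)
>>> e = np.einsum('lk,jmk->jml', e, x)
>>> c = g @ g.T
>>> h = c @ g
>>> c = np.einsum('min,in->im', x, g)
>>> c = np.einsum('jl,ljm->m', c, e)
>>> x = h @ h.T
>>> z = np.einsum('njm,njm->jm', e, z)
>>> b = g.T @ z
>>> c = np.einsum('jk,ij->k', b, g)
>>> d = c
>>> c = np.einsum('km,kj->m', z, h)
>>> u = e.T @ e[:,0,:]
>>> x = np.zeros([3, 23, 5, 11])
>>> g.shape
(11, 3)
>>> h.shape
(11, 3)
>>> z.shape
(11, 5)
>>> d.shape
(5,)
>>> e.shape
(2, 11, 5)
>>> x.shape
(3, 23, 5, 11)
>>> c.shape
(5,)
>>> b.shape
(3, 5)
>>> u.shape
(5, 11, 5)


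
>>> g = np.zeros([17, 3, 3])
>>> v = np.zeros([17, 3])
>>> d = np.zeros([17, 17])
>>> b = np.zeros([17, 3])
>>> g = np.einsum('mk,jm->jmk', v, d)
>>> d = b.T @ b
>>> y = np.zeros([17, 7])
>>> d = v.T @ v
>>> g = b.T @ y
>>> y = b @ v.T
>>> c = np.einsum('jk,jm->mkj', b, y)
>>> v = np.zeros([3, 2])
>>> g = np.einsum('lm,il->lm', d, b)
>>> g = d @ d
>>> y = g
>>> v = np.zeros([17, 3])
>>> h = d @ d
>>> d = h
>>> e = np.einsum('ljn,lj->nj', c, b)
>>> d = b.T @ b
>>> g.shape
(3, 3)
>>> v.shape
(17, 3)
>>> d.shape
(3, 3)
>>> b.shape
(17, 3)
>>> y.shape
(3, 3)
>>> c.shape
(17, 3, 17)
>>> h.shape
(3, 3)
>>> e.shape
(17, 3)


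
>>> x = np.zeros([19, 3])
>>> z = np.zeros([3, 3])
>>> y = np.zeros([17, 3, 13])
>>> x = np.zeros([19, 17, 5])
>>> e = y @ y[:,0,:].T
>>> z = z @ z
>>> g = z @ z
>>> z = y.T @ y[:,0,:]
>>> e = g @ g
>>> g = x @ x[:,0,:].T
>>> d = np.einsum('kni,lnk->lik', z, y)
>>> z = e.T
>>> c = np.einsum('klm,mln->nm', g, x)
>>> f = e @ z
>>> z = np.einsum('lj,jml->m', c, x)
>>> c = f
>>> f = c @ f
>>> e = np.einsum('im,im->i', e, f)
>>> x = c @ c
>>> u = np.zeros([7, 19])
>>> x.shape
(3, 3)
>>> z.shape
(17,)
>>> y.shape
(17, 3, 13)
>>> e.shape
(3,)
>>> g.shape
(19, 17, 19)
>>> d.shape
(17, 13, 13)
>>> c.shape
(3, 3)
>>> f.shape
(3, 3)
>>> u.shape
(7, 19)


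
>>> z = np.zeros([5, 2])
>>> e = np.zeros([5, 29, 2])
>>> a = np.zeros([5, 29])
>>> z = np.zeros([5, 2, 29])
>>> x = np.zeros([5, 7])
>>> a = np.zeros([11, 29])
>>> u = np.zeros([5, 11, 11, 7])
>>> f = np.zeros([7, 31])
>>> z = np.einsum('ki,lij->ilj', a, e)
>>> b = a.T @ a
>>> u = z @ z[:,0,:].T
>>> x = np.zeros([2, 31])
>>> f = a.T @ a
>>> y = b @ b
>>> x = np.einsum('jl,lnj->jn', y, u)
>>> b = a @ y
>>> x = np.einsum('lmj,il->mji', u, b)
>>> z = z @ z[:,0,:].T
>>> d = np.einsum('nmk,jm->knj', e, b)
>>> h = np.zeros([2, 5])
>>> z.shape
(29, 5, 29)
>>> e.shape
(5, 29, 2)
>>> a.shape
(11, 29)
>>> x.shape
(5, 29, 11)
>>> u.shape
(29, 5, 29)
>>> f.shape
(29, 29)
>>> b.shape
(11, 29)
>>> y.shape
(29, 29)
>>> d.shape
(2, 5, 11)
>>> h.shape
(2, 5)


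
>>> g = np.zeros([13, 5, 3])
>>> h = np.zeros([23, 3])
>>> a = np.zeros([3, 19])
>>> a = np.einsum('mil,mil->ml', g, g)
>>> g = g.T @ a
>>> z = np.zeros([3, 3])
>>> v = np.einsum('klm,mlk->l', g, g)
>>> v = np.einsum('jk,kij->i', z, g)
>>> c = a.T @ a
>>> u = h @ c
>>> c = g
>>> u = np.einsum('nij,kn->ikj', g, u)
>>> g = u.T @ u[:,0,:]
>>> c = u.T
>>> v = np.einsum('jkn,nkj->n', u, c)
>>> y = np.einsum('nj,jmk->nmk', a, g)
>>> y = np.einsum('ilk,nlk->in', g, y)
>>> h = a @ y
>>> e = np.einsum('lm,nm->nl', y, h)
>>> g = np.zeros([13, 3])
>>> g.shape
(13, 3)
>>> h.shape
(13, 13)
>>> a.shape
(13, 3)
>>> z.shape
(3, 3)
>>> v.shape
(3,)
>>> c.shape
(3, 23, 5)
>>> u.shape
(5, 23, 3)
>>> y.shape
(3, 13)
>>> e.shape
(13, 3)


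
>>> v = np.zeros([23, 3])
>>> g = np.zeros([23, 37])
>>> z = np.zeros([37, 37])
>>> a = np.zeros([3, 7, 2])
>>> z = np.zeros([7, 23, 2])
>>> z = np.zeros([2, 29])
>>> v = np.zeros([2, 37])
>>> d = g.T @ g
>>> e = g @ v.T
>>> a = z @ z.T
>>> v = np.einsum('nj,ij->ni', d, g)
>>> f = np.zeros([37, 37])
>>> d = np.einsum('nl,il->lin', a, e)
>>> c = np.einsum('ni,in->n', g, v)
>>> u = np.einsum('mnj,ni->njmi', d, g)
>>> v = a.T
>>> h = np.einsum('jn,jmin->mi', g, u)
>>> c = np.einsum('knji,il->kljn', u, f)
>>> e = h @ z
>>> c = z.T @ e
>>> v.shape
(2, 2)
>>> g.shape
(23, 37)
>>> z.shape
(2, 29)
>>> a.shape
(2, 2)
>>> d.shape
(2, 23, 2)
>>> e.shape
(2, 29)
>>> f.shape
(37, 37)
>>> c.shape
(29, 29)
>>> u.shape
(23, 2, 2, 37)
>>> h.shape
(2, 2)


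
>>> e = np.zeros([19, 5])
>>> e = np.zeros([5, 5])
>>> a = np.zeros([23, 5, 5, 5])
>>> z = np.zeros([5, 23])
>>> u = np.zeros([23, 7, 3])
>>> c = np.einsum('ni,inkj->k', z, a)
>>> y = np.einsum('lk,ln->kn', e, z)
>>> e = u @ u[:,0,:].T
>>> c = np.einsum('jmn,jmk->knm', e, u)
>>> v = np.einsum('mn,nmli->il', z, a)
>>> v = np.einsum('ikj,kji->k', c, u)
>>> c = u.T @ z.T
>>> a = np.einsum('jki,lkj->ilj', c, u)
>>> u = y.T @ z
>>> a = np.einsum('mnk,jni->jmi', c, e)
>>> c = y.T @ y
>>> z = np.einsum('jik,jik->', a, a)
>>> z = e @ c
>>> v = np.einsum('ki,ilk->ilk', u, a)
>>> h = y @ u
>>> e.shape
(23, 7, 23)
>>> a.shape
(23, 3, 23)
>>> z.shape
(23, 7, 23)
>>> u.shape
(23, 23)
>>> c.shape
(23, 23)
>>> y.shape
(5, 23)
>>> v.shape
(23, 3, 23)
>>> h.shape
(5, 23)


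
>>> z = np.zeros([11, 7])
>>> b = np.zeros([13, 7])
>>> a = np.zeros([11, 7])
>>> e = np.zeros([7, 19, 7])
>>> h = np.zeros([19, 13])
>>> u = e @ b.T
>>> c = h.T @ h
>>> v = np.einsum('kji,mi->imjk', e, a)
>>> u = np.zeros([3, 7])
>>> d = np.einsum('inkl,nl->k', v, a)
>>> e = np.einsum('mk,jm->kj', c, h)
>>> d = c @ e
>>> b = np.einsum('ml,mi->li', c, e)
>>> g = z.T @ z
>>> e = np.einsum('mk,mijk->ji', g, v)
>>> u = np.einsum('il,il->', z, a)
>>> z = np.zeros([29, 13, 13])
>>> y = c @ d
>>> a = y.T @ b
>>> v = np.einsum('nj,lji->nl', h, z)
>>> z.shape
(29, 13, 13)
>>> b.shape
(13, 19)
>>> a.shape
(19, 19)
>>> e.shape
(19, 11)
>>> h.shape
(19, 13)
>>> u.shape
()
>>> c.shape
(13, 13)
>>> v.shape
(19, 29)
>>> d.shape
(13, 19)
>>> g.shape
(7, 7)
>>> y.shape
(13, 19)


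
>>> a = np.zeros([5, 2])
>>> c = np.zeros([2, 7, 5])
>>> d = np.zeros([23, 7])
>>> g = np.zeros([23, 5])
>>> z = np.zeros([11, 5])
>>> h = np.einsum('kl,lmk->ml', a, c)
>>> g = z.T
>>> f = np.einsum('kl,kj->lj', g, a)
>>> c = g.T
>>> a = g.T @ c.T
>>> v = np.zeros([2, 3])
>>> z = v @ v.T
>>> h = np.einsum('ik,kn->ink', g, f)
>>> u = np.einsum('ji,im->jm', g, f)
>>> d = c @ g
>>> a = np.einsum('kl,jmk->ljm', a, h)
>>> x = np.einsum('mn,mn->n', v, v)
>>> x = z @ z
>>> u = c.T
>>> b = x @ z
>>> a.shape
(11, 5, 2)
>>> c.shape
(11, 5)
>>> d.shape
(11, 11)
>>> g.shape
(5, 11)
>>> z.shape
(2, 2)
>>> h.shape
(5, 2, 11)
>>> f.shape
(11, 2)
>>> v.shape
(2, 3)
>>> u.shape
(5, 11)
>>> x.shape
(2, 2)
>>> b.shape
(2, 2)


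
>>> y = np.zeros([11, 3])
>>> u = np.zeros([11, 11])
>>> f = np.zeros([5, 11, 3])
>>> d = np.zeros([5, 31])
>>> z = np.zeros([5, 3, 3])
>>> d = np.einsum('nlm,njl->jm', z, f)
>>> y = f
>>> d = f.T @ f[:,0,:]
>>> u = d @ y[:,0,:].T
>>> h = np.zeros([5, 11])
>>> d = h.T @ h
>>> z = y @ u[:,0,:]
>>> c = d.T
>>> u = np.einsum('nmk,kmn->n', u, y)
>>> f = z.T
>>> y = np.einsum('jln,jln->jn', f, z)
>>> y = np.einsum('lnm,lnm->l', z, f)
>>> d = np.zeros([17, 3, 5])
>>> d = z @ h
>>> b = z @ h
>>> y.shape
(5,)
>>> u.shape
(3,)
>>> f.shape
(5, 11, 5)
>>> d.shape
(5, 11, 11)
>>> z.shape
(5, 11, 5)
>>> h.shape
(5, 11)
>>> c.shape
(11, 11)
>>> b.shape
(5, 11, 11)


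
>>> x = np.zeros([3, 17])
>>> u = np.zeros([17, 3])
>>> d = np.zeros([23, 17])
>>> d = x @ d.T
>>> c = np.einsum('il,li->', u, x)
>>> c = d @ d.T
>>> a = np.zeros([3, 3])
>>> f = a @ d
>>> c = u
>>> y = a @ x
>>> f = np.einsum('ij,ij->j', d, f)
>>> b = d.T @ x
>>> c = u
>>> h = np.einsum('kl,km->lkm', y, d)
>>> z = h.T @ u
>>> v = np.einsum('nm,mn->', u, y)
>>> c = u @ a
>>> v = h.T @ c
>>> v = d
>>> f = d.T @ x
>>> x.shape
(3, 17)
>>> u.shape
(17, 3)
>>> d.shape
(3, 23)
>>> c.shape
(17, 3)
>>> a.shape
(3, 3)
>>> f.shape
(23, 17)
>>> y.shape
(3, 17)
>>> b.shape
(23, 17)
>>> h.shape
(17, 3, 23)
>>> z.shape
(23, 3, 3)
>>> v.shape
(3, 23)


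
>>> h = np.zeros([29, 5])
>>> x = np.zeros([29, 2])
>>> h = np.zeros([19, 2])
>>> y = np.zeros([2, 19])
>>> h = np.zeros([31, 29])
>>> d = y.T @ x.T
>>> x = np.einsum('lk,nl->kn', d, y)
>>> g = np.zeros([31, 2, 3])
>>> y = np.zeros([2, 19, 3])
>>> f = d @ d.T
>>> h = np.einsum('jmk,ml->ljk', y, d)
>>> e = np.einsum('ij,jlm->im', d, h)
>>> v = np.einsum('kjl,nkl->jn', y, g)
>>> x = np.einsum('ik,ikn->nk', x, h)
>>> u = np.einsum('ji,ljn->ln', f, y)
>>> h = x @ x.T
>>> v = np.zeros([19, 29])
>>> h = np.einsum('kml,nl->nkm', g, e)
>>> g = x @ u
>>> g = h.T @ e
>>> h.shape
(19, 31, 2)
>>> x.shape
(3, 2)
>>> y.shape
(2, 19, 3)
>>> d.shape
(19, 29)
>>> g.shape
(2, 31, 3)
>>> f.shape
(19, 19)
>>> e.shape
(19, 3)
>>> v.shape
(19, 29)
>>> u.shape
(2, 3)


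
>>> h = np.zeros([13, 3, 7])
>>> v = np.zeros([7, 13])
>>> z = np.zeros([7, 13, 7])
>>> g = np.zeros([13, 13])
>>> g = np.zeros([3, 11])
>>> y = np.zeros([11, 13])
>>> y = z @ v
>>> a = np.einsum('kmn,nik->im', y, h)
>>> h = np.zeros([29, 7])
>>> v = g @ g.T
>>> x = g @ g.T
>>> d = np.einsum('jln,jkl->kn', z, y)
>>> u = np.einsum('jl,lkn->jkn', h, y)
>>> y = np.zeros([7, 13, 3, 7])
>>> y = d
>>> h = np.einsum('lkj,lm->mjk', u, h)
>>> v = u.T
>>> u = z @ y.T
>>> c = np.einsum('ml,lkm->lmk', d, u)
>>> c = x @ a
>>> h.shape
(7, 13, 13)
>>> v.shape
(13, 13, 29)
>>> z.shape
(7, 13, 7)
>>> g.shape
(3, 11)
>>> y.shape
(13, 7)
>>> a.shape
(3, 13)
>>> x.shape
(3, 3)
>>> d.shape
(13, 7)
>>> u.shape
(7, 13, 13)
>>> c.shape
(3, 13)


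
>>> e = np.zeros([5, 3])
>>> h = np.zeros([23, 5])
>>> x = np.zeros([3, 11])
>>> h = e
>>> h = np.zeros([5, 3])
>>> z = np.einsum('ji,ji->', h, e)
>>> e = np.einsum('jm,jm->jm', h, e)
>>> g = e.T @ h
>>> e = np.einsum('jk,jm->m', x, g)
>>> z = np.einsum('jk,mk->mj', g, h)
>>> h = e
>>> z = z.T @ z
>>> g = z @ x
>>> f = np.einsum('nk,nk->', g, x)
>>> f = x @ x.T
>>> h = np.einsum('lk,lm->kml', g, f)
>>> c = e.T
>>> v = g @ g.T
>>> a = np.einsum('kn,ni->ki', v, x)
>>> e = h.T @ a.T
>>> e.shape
(3, 3, 3)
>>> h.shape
(11, 3, 3)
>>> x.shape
(3, 11)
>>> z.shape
(3, 3)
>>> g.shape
(3, 11)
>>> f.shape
(3, 3)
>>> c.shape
(3,)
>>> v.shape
(3, 3)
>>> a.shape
(3, 11)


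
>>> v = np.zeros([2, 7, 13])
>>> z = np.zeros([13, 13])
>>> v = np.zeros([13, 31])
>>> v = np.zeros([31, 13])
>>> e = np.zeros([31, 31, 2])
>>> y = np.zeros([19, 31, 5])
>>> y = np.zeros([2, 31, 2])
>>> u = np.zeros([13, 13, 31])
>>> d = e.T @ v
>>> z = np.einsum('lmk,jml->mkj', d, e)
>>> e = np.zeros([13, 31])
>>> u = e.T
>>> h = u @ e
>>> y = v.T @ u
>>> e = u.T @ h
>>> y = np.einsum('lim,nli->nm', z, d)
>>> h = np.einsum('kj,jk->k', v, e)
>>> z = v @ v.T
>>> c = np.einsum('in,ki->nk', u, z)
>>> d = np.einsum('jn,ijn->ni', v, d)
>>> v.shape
(31, 13)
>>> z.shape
(31, 31)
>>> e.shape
(13, 31)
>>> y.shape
(2, 31)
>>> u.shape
(31, 13)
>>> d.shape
(13, 2)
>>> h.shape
(31,)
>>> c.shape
(13, 31)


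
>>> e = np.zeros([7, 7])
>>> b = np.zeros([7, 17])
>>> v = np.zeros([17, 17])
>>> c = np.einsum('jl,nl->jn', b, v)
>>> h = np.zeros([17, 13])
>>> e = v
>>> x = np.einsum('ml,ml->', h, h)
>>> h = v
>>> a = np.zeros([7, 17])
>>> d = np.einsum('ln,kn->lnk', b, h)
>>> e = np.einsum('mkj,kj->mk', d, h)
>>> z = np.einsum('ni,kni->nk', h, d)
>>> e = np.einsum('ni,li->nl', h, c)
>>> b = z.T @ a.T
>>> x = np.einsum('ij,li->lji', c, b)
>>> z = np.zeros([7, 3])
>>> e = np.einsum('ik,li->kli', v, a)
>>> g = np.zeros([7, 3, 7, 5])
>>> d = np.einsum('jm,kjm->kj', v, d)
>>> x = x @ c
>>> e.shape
(17, 7, 17)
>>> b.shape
(7, 7)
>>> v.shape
(17, 17)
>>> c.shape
(7, 17)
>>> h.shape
(17, 17)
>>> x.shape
(7, 17, 17)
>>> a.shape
(7, 17)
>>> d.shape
(7, 17)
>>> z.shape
(7, 3)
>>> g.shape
(7, 3, 7, 5)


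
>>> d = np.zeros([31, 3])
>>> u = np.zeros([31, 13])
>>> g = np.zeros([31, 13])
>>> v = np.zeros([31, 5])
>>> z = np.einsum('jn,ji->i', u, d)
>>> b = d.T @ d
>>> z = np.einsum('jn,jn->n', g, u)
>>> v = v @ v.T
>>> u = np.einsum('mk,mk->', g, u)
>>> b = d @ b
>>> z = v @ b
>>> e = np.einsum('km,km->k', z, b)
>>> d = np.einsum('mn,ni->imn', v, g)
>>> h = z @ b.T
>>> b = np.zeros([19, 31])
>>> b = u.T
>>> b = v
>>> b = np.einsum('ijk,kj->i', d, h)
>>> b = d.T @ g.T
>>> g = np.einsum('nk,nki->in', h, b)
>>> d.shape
(13, 31, 31)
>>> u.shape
()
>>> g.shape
(31, 31)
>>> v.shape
(31, 31)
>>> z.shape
(31, 3)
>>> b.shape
(31, 31, 31)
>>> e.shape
(31,)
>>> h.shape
(31, 31)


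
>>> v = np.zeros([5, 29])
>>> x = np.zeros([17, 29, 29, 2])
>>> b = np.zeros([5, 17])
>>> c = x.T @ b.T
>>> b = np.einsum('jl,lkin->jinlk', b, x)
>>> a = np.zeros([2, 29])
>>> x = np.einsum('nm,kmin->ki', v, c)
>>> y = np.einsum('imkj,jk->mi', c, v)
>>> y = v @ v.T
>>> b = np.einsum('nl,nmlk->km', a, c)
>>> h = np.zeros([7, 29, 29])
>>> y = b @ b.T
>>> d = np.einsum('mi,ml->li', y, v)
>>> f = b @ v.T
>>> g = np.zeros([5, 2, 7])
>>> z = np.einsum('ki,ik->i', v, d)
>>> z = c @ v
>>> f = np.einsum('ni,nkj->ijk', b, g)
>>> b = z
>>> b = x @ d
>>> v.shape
(5, 29)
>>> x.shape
(2, 29)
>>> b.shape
(2, 5)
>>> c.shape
(2, 29, 29, 5)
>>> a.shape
(2, 29)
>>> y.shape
(5, 5)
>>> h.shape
(7, 29, 29)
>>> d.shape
(29, 5)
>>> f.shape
(29, 7, 2)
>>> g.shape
(5, 2, 7)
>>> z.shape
(2, 29, 29, 29)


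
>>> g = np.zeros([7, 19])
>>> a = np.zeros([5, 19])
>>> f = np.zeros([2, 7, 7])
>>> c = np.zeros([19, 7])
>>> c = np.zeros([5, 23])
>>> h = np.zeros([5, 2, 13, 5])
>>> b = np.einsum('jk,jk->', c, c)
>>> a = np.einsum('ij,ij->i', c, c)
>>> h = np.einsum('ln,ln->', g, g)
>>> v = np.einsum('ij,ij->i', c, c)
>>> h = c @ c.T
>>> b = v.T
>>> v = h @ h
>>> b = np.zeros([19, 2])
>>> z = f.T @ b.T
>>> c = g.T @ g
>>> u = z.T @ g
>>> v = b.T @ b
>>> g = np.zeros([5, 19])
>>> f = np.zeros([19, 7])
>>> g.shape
(5, 19)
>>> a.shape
(5,)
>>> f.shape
(19, 7)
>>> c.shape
(19, 19)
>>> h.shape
(5, 5)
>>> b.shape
(19, 2)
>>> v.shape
(2, 2)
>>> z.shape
(7, 7, 19)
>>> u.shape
(19, 7, 19)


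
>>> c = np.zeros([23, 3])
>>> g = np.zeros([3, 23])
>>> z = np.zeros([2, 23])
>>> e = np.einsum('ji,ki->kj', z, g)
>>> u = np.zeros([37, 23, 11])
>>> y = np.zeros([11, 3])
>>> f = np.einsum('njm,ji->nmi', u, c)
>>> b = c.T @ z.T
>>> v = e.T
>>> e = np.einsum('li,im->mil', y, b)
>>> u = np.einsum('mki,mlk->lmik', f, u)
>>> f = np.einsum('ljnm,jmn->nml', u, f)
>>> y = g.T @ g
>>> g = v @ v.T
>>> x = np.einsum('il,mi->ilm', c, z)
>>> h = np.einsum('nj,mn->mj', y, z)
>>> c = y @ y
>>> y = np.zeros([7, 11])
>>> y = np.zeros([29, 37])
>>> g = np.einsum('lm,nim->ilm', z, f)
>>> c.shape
(23, 23)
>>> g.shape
(11, 2, 23)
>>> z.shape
(2, 23)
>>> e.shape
(2, 3, 11)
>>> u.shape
(23, 37, 3, 11)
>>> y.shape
(29, 37)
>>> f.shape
(3, 11, 23)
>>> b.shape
(3, 2)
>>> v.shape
(2, 3)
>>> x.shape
(23, 3, 2)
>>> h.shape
(2, 23)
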